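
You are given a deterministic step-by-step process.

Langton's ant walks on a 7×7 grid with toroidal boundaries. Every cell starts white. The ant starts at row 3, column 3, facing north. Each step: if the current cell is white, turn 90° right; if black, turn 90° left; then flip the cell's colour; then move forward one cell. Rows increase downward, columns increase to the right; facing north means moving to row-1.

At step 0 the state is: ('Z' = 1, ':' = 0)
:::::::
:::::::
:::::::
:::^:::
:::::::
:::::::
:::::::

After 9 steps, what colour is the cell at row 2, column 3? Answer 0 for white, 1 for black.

[0] :::::::
:::::::
:::::::
:::^:::
:::::::
:::::::
:::::::
[1] :::::::
:::::::
:::::::
:::Z>::
:::::::
:::::::
:::::::
[2] :::::::
:::::::
:::::::
:::ZZ::
::::v::
:::::::
:::::::
[3] :::::::
:::::::
:::::::
:::ZZ::
:::<Z::
:::::::
:::::::
[4] :::::::
:::::::
:::::::
:::^Z::
:::ZZ::
:::::::
:::::::
[5] :::::::
:::::::
:::::::
::<:Z::
:::ZZ::
:::::::
:::::::
[6] :::::::
:::::::
::^::::
::Z:Z::
:::ZZ::
:::::::
:::::::
[7] :::::::
:::::::
::Z>:::
::Z:Z::
:::ZZ::
:::::::
:::::::
[8] :::::::
:::::::
::ZZ:::
::ZvZ::
:::ZZ::
:::::::
:::::::
[9] :::::::
:::::::
::ZZ:::
::<ZZ::
:::ZZ::
:::::::
:::::::

1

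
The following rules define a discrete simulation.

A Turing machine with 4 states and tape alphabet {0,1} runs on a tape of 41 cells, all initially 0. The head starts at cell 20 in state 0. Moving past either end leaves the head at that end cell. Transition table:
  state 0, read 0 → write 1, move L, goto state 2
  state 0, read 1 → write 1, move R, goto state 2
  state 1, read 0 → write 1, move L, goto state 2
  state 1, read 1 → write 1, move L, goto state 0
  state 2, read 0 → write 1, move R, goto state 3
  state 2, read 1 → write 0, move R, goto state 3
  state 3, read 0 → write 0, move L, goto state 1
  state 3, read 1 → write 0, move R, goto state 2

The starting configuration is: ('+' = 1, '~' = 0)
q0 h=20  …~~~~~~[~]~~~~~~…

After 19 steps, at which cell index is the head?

t=0: q0 h=20  …~~~~~~[~]~~~~~~…
t=1: q2 h=19  …~~~~~~[~]+~~~~~…
t=2: q3 h=20  …~~~~~+[+]~~~~~~…
t=3: q2 h=21  …~~~~+~[~]~~~~~~…
t=4: q3 h=22  …~~~+~+[~]~~~~~~…
t=5: q1 h=21  …~~~~+~[+]~~~~~~…
t=6: q0 h=20  …~~~~~+[~]+~~~~~…
t=7: q2 h=19  …~~~~~~[+]++~~~~…
t=8: q3 h=20  …~~~~~~[+]+~~~~~…
t=9: q2 h=21  …~~~~~~[+]~~~~~~…
t=10: q3 h=22  …~~~~~~[~]~~~~~~…
t=11: q1 h=21  …~~~~~~[~]~~~~~~…
t=12: q2 h=20  …~~~~~~[~]+~~~~~…
t=13: q3 h=21  …~~~~~+[+]~~~~~~…
t=14: q2 h=22  …~~~~+~[~]~~~~~~…
t=15: q3 h=23  …~~~+~+[~]~~~~~~…
t=16: q1 h=22  …~~~~+~[+]~~~~~~…
t=17: q0 h=21  …~~~~~+[~]+~~~~~…
t=18: q2 h=20  …~~~~~~[+]++~~~~…
t=19: q3 h=21  …~~~~~~[+]+~~~~~…

21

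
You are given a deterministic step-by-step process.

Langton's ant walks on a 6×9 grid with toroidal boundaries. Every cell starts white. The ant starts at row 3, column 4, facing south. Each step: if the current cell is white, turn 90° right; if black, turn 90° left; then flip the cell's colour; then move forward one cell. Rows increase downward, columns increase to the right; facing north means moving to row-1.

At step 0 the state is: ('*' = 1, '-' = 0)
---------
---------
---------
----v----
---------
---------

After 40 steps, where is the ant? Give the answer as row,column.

step 0: ---------
---------
---------
----v----
---------
---------
step 1: ---------
---------
---------
---<*----
---------
---------
step 2: ---------
---------
---^-----
---**----
---------
---------
step 3: ---------
---------
---*>----
---**----
---------
---------
step 4: ---------
---------
---**----
---*v----
---------
---------
step 5: ---------
---------
---**----
---*->---
---------
---------
step 6: ---------
---------
---**----
---*-*---
-----v---
---------
step 7: ---------
---------
---**----
---*-*---
----<*---
---------
step 8: ---------
---------
---**----
---*^*---
----**---
---------
step 9: ---------
---------
---**----
---**>---
----**---
---------
step 10: ---------
---------
---**^---
---**----
----**---
---------
step 11: ---------
---------
---***>--
---**----
----**---
---------
step 12: ---------
---------
---****--
---**-v--
----**---
---------
step 13: ---------
---------
---****--
---**<*--
----**---
---------
step 14: ---------
---------
---**^*--
---****--
----**---
---------
step 15: ---------
---------
---*<-*--
---****--
----**---
---------
step 16: ---------
---------
---*--*--
---*v**--
----**---
---------
step 17: ---------
---------
---*--*--
---*->*--
----**---
---------
step 18: ---------
---------
---*-^*--
---*--*--
----**---
---------
step 19: ---------
---------
---*-*>--
---*--*--
----**---
---------
step 20: ---------
------^--
---*-*---
---*--*--
----**---
---------
step 21: ---------
------*>-
---*-*---
---*--*--
----**---
---------
step 22: ---------
------**-
---*-*-v-
---*--*--
----**---
---------
step 23: ---------
------**-
---*-*<*-
---*--*--
----**---
---------
step 24: ---------
------^*-
---*-***-
---*--*--
----**---
---------
step 25: ---------
-----<-*-
---*-***-
---*--*--
----**---
---------
step 26: -----^---
-----*-*-
---*-***-
---*--*--
----**---
---------
step 27: -----*>--
-----*-*-
---*-***-
---*--*--
----**---
---------
step 28: -----**--
-----*v*-
---*-***-
---*--*--
----**---
---------
step 29: -----**--
-----<**-
---*-***-
---*--*--
----**---
---------
step 30: -----**--
------**-
---*-v**-
---*--*--
----**---
---------
step 31: -----**--
------**-
---*-->*-
---*--*--
----**---
---------
step 32: -----**--
------^*-
---*---*-
---*--*--
----**---
---------
step 33: -----**--
-----<-*-
---*---*-
---*--*--
----**---
---------
step 34: -----^*--
-----*-*-
---*---*-
---*--*--
----**---
---------
step 35: ----<-*--
-----*-*-
---*---*-
---*--*--
----**---
---------
step 36: ----*-*--
-----*-*-
---*---*-
---*--*--
----**---
----^----
step 37: ----*-*--
-----*-*-
---*---*-
---*--*--
----**---
----*>---
step 38: ----*v*--
-----*-*-
---*---*-
---*--*--
----**---
----**---
step 39: ----<**--
-----*-*-
---*---*-
---*--*--
----**---
----**---
step 40: -----**--
----v*-*-
---*---*-
---*--*--
----**---
----**---

1,4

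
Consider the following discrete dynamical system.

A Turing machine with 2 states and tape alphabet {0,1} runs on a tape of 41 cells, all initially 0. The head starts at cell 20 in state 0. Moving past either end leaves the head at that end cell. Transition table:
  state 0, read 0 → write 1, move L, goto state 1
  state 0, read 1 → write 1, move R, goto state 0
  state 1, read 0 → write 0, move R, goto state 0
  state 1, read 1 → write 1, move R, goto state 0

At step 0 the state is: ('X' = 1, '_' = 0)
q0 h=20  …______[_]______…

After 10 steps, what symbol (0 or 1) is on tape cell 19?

0) q0 h=20  …______[_]______…
1) q1 h=19  …______[_]X_____…
2) q0 h=20  …______[X]______…
3) q0 h=21  …_____X[_]______…
4) q1 h=20  …______[X]X_____…
5) q0 h=21  …_____X[X]______…
6) q0 h=22  …____XX[_]______…
7) q1 h=21  …_____X[X]X_____…
8) q0 h=22  …____XX[X]______…
9) q0 h=23  …___XXX[_]______…
10) q1 h=22  …____XX[X]X_____…

0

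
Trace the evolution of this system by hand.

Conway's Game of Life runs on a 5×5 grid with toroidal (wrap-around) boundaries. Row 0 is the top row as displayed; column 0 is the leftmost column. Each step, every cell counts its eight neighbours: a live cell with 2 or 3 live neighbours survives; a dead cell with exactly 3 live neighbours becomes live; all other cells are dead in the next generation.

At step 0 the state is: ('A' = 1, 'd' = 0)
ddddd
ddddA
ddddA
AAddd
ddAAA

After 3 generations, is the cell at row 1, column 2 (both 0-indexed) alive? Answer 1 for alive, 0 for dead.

0) ddddd
ddddA
ddddA
AAddd
ddAAA
1) ddddA
ddddd
ddddA
AAAdd
AAAAA
2) dAAdA
ddddd
AAddd
ddddd
ddddd
3) ddddd
ddAdd
ddddd
ddddd
ddddd

1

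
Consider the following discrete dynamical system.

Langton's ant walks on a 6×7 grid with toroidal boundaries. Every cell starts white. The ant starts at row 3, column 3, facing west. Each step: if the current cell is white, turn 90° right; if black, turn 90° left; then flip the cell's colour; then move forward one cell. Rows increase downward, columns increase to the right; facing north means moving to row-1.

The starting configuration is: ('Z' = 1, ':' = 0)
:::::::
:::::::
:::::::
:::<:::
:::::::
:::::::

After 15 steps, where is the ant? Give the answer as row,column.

3,4

k=0  :::::::
:::::::
:::::::
:::<:::
:::::::
:::::::
k=1  :::::::
:::::::
:::^:::
:::Z:::
:::::::
:::::::
k=2  :::::::
:::::::
:::Z>::
:::Z:::
:::::::
:::::::
k=3  :::::::
:::::::
:::ZZ::
:::Zv::
:::::::
:::::::
k=4  :::::::
:::::::
:::ZZ::
:::<Z::
:::::::
:::::::
k=5  :::::::
:::::::
:::ZZ::
::::Z::
:::v:::
:::::::
k=6  :::::::
:::::::
:::ZZ::
::::Z::
::<Z:::
:::::::
k=7  :::::::
:::::::
:::ZZ::
::^:Z::
::ZZ:::
:::::::
k=8  :::::::
:::::::
:::ZZ::
::Z>Z::
::ZZ:::
:::::::
k=9  :::::::
:::::::
:::ZZ::
::ZZZ::
::Zv:::
:::::::
k=10  :::::::
:::::::
:::ZZ::
::ZZZ::
::Z:>::
:::::::
k=11  :::::::
:::::::
:::ZZ::
::ZZZ::
::Z:Z::
::::v::
k=12  :::::::
:::::::
:::ZZ::
::ZZZ::
::Z:Z::
:::<Z::
k=13  :::::::
:::::::
:::ZZ::
::ZZZ::
::Z^Z::
:::ZZ::
k=14  :::::::
:::::::
:::ZZ::
::ZZZ::
::ZZ>::
:::ZZ::
k=15  :::::::
:::::::
:::ZZ::
::ZZ^::
::ZZ:::
:::ZZ::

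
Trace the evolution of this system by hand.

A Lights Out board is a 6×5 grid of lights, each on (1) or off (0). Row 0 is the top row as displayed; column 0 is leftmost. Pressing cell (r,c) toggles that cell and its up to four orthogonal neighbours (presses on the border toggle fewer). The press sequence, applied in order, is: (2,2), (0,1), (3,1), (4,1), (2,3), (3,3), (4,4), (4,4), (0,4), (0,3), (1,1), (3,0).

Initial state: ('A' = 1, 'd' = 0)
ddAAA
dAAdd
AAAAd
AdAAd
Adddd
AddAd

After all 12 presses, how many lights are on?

step 0: ddAAA
dAAdd
AAAAd
AdAAd
Adddd
AddAd
step 1: ddAAA
dAddd
Adddd
AddAd
Adddd
AddAd
step 2: AAdAA
ddddd
Adddd
AddAd
Adddd
AddAd
step 3: AAdAA
ddddd
AAddd
dAAAd
AAddd
AddAd
step 4: AAdAA
ddddd
AAddd
ddAAd
ddAdd
AAdAd
step 5: AAdAA
dddAd
AAAAA
ddAdd
ddAdd
AAdAd
step 6: AAdAA
dddAd
AAAdA
dddAA
ddAAd
AAdAd
step 7: AAdAA
dddAd
AAAdA
dddAd
ddAdA
AAdAA
step 8: AAdAA
dddAd
AAAdA
dddAA
ddAAd
AAdAd
step 9: AAddd
dddAA
AAAdA
dddAA
ddAAd
AAdAd
step 10: AAAAA
ddddA
AAAdA
dddAA
ddAAd
AAdAd
step 11: AdAAA
AAAdA
AdAdA
dddAA
ddAAd
AAdAd
step 12: AdAAA
AAAdA
ddAdA
AAdAA
AdAAd
AAdAd

20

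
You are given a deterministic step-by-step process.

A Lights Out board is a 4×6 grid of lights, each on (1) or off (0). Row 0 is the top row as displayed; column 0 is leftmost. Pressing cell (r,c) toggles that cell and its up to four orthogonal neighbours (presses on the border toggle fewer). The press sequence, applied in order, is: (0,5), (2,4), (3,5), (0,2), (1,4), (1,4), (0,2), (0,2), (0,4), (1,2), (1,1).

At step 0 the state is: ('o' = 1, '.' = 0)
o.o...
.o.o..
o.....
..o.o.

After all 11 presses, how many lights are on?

[0] o.o...
.o.o..
o.....
..o.o.
[1] o.o.oo
.o.o.o
o.....
..o.o.
[2] o.o.oo
.o.ooo
o..ooo
..o...
[3] o.o.oo
.o.ooo
o..oo.
..o.oo
[4] oo.ooo
.ooooo
o..oo.
..o.oo
[5] oo.o.o
.oo...
o..o..
..o.oo
[6] oo.ooo
.ooooo
o..oo.
..o.oo
[7] o.o.oo
.o.ooo
o..oo.
..o.oo
[8] oo.ooo
.ooooo
o..oo.
..o.oo
[9] oo....
.ooo.o
o..oo.
..o.oo
[10] ooo...
.....o
o.ooo.
..o.oo
[11] o.o...
ooo..o
ooooo.
..o.oo

14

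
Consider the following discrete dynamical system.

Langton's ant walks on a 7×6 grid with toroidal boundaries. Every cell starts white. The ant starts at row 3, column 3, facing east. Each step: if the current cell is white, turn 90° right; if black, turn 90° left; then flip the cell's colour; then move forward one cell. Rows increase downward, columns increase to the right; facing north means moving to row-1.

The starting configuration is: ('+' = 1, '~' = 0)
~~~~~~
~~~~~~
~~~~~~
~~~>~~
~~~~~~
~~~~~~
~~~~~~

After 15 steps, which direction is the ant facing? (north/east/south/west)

south

[0] ~~~~~~
~~~~~~
~~~~~~
~~~>~~
~~~~~~
~~~~~~
~~~~~~
[1] ~~~~~~
~~~~~~
~~~~~~
~~~+~~
~~~v~~
~~~~~~
~~~~~~
[2] ~~~~~~
~~~~~~
~~~~~~
~~~+~~
~~<+~~
~~~~~~
~~~~~~
[3] ~~~~~~
~~~~~~
~~~~~~
~~^+~~
~~++~~
~~~~~~
~~~~~~
[4] ~~~~~~
~~~~~~
~~~~~~
~~+>~~
~~++~~
~~~~~~
~~~~~~
[5] ~~~~~~
~~~~~~
~~~^~~
~~+~~~
~~++~~
~~~~~~
~~~~~~
[6] ~~~~~~
~~~~~~
~~~+>~
~~+~~~
~~++~~
~~~~~~
~~~~~~
[7] ~~~~~~
~~~~~~
~~~++~
~~+~v~
~~++~~
~~~~~~
~~~~~~
[8] ~~~~~~
~~~~~~
~~~++~
~~+<+~
~~++~~
~~~~~~
~~~~~~
[9] ~~~~~~
~~~~~~
~~~^+~
~~+++~
~~++~~
~~~~~~
~~~~~~
[10] ~~~~~~
~~~~~~
~~<~+~
~~+++~
~~++~~
~~~~~~
~~~~~~
[11] ~~~~~~
~~^~~~
~~+~+~
~~+++~
~~++~~
~~~~~~
~~~~~~
[12] ~~~~~~
~~+>~~
~~+~+~
~~+++~
~~++~~
~~~~~~
~~~~~~
[13] ~~~~~~
~~++~~
~~+v+~
~~+++~
~~++~~
~~~~~~
~~~~~~
[14] ~~~~~~
~~++~~
~~<++~
~~+++~
~~++~~
~~~~~~
~~~~~~
[15] ~~~~~~
~~++~~
~~~++~
~~v++~
~~++~~
~~~~~~
~~~~~~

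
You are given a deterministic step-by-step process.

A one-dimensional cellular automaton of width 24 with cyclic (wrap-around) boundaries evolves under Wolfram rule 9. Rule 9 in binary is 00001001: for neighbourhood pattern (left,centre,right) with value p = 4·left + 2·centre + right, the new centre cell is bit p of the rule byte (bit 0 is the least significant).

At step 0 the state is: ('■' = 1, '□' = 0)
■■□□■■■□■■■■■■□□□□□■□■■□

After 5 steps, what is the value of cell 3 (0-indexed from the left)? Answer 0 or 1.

0

gen 0: ■■□□■■■□■■■■■■□□□□□■□■■□
gen 1: ■□□□■□□□■□□□□□□■■■□□□■□□
gen 2: □□■□□□■□□□■■■■□■□□□■□□□□
gen 3: ■□□□■□□□■□■□□□□□□■□□□■■■
gen 4: □□■□□□■□□□□□■■■■□□□■□■□□
gen 5: ■□□□■□□□■■■□■□□□□■□□□□□■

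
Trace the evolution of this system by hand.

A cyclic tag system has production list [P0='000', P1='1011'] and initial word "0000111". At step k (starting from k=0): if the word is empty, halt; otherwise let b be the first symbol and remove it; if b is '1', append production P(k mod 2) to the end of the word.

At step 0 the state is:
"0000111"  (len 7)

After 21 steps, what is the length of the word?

step 0: "0000111"  (len 7)
step 1: "000111"  (len 6)
step 2: "00111"  (len 5)
step 3: "0111"  (len 4)
step 4: "111"  (len 3)
step 5: "11000"  (len 5)
step 6: "10001011"  (len 8)
step 7: "0001011000"  (len 10)
step 8: "001011000"  (len 9)
step 9: "01011000"  (len 8)
step 10: "1011000"  (len 7)
step 11: "011000000"  (len 9)
step 12: "11000000"  (len 8)
step 13: "1000000000"  (len 10)
step 14: "0000000001011"  (len 13)
step 15: "000000001011"  (len 12)
step 16: "00000001011"  (len 11)
step 17: "0000001011"  (len 10)
step 18: "000001011"  (len 9)
step 19: "00001011"  (len 8)
step 20: "0001011"  (len 7)
step 21: "001011"  (len 6)

6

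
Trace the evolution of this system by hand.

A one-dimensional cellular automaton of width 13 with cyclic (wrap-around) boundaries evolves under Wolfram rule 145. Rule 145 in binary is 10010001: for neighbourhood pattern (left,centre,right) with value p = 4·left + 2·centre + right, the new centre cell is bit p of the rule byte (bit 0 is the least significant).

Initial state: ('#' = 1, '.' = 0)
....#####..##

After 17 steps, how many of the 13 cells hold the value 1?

0) ....#####..##
1) ###..###.#...
2) .#.#..#...##.
3) ....#..##...#
4) ###..#...##..
5) .#.#..##...#.
6) ....#...##..#
7) ###..##...#..
8) .#.#...##..#.
9) ....##...#..#
10) ###...##..#..
11) .#.##...#..#.
12) .....##..#..#
13) ####...#..#..
14) .##.##..#..#.
15) ......#..#..#
16) #####..#..#..
17) .###.#..#..#.

6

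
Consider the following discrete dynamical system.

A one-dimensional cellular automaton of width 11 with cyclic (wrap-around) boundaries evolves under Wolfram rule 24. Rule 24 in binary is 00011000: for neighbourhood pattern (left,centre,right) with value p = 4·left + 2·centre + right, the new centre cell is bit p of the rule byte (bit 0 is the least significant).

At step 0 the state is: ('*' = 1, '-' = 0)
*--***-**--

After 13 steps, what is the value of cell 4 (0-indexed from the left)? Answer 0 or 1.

1

step 0: *--***-**--
step 1: -*-*---*-*-
step 2: ----*-----*
step 3: *----*-----
step 4: -*----*----
step 5: --*----*---
step 6: ---*----*--
step 7: ----*----*-
step 8: -----*----*
step 9: *-----*----
step 10: -*-----*---
step 11: --*-----*--
step 12: ---*-----*-
step 13: ----*-----*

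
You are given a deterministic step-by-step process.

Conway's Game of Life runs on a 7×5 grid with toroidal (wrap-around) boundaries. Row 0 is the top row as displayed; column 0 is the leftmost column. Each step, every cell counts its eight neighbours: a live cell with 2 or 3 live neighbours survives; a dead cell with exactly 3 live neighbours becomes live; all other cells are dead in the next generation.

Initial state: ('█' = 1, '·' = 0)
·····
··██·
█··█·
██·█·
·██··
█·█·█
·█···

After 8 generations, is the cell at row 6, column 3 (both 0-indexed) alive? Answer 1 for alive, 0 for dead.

gen 0: ·····
··██·
█··█·
██·█·
·██··
█·█·█
·█···
gen 1: ··█··
··███
█··█·
█··█·
·····
█·██·
██···
gen 2: █·█·█
·██·█
██···
·····
·███·
█·█·█
█··██
gen 3: ··█··
··█·█
███··
█····
█████
·····
··█··
gen 4: ·██··
█·█··
█·███
·····
█████
█···█
·····
gen 5: ·██··
█····
█·███
·····
·███·
··█··
██···
gen 6: ··█··
█····
██·██
█····
·███·
█··█·
█····
gen 7: ·█···
█·██·
·█···
·····
████·
█··█·
·█··█
gen 8: ·█·██
█·█··
·██··
█····
████·
···█·
·██·█

0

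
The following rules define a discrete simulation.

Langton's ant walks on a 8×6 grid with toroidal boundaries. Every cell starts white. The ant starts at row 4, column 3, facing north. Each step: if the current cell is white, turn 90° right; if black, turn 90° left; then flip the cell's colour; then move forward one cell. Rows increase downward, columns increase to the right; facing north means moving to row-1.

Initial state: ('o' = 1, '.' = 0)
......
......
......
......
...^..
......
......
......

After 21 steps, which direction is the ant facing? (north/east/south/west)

west

[0] ......
......
......
......
...^..
......
......
......
[1] ......
......
......
......
...o>.
......
......
......
[2] ......
......
......
......
...oo.
....v.
......
......
[3] ......
......
......
......
...oo.
...<o.
......
......
[4] ......
......
......
......
...^o.
...oo.
......
......
[5] ......
......
......
......
..<.o.
...oo.
......
......
[6] ......
......
......
..^...
..o.o.
...oo.
......
......
[7] ......
......
......
..o>..
..o.o.
...oo.
......
......
[8] ......
......
......
..oo..
..ovo.
...oo.
......
......
[9] ......
......
......
..oo..
..<oo.
...oo.
......
......
[10] ......
......
......
..oo..
...oo.
..voo.
......
......
[11] ......
......
......
..oo..
...oo.
.<ooo.
......
......
[12] ......
......
......
..oo..
.^.oo.
.oooo.
......
......
[13] ......
......
......
..oo..
.o>oo.
.oooo.
......
......
[14] ......
......
......
..oo..
.oooo.
.ovoo.
......
......
[15] ......
......
......
..oo..
.oooo.
.o.>o.
......
......
[16] ......
......
......
..oo..
.oo^o.
.o..o.
......
......
[17] ......
......
......
..oo..
.o<.o.
.o..o.
......
......
[18] ......
......
......
..oo..
.o..o.
.ov.o.
......
......
[19] ......
......
......
..oo..
.o..o.
.<o.o.
......
......
[20] ......
......
......
..oo..
.o..o.
..o.o.
.v....
......
[21] ......
......
......
..oo..
.o..o.
..o.o.
<o....
......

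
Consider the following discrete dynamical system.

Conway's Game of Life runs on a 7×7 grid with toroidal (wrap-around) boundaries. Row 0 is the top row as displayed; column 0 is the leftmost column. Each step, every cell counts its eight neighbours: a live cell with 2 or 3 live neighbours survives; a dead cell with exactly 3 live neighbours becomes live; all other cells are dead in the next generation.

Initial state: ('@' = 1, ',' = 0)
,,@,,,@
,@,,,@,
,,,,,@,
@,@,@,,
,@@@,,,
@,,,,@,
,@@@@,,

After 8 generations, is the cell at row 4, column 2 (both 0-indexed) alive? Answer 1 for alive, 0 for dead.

step 0: ,,@,,,@
,@,,,@,
,,,,,@,
@,@,@,,
,@@@,,,
@,,,,@,
,@@@@,,
step 1: @,,,@@,
,,,,,@@
,@,,@@@
,,@,@,,
@,@@@,@
@,,,,,,
@@@@@@@
step 2: ,,@,,,,
,,,,,,,
@,,@@,@
,,@,,,,
@,@,@@@
,,,,,,,
,,@@,,,
step 3: ,,@@,,,
,,,@,,,
,,,@,,,
,,@,,,,
,@,@,@@
,@@,@@@
,,@@,,,
step 4: ,,,,@,,
,,,@@,,
,,@@,,,
,,@@@,,
,@,@,,@
,@,,,,@
,,,,,@,
step 5: ,,,@@@,
,,@,@,,
,,,,,,,
,@,,@,,
,@,@@@,
,,@,,@@
,,,,,@,
step 6: ,,,@,@,
,,,,@@,
,,,@,,,
,,@@@@,
@@,@,,@
,,@@,,@
,,,@,,,
step 7: ,,,@,@,
,,,@,@,
,,@,,,,
@@,,,@@
@@,,,,@
,@,@@,@
,,,@,,,
step 8: ,,@@,,,
,,@@,,,
@@@,@@,
,,@,,@,
,,,,@,,
,@,@@@@
,,,@,@,

0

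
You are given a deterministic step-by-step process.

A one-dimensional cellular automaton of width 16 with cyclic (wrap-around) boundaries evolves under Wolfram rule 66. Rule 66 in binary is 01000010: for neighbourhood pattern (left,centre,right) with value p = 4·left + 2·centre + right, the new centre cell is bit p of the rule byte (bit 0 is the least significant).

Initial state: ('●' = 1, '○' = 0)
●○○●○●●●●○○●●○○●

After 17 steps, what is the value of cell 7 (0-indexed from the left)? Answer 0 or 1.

0

k=0  ●○○●○●●●●○○●●○○●
k=1  ●○●○○○○○●○●○●○●○
k=2  ○○○○○○○●○○○○○○○○
k=3  ○○○○○○●○○○○○○○○○
k=4  ○○○○○●○○○○○○○○○○
k=5  ○○○○●○○○○○○○○○○○
k=6  ○○○●○○○○○○○○○○○○
k=7  ○○●○○○○○○○○○○○○○
k=8  ○●○○○○○○○○○○○○○○
k=9  ●○○○○○○○○○○○○○○○
k=10  ○○○○○○○○○○○○○○○●
k=11  ○○○○○○○○○○○○○○●○
k=12  ○○○○○○○○○○○○○●○○
k=13  ○○○○○○○○○○○○●○○○
k=14  ○○○○○○○○○○○●○○○○
k=15  ○○○○○○○○○○●○○○○○
k=16  ○○○○○○○○○●○○○○○○
k=17  ○○○○○○○○●○○○○○○○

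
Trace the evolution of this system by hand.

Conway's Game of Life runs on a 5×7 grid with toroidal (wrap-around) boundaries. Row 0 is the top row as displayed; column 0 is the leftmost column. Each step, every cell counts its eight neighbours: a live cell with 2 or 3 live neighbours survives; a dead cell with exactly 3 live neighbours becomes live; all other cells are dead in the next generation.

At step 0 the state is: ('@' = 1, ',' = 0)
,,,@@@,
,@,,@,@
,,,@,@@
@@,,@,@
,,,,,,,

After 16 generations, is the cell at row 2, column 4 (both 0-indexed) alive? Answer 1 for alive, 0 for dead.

0) ,,,@@@,
,@,,@,@
,,,@,@@
@@,,@,@
,,,,,,,
1) ,,,@@@,
@,@,,,@
,@@@,,,
@,,,@,@
@,,@,,@
2) ,@@@@@,
@,,,,@@
,,@@,@,
,,,,@@@
@,,@,,,
3) ,@@@,@,
@,,,,,,
@,,@,,,
,,@,,@@
@@,,,,,
4) ,,@,,,@
@,,@@,@
@@,,,,,
,,@,,,@
@,,@@@,
5) ,@@,,,,
,,@@,@@
,@@@,@,
,,@@@@@
@@@@@@,
6) ,,,,,,,
@,,,,@@
@@,,,,,
,,,,,,,
@,,,,,,
7) @,,,,,,
@@,,,,@
@@,,,,,
@@,,,,,
,,,,,,,
8) @@,,,,@
,,,,,,@
,,@,,,,
@@,,,,,
@@,,,,,
9) ,@,,,,@
,@,,,,@
@@,,,,,
@,@,,,,
,,@,,,,
10) ,@@,,,,
,@@,,,@
,,@,,,@
@,@,,,,
@,@,,,,
11) ,,,@,,,
,,,@,,,
,,@@,,@
@,@@,,@
@,@@,,,
12) ,,,@@,,
,,,@@,,
@@,,@,@
@,,,@,@
@,,,@,@
13) ,,,,,,,
@,@,,,,
,@,,@,@
,,,@@,,
@,,,@,@
14) @@,,,,@
@@,,,,,
@@@,@@,
,,,@@,@
,,,@@@,
15) ,@@,@@@
,,,,,@,
,,@,@@,
@@,,,,@
,,@@,,,
16) ,@@,@@@
,@@,,,,
@@,,@@,
@@,,@@@
,,,@@,,

1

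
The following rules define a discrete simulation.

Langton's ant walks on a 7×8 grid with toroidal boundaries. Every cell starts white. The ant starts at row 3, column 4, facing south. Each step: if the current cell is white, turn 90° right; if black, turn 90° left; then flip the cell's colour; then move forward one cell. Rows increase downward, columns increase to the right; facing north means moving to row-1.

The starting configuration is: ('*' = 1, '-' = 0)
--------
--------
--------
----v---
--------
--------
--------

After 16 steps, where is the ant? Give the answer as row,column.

3,4

step 0: --------
--------
--------
----v---
--------
--------
--------
step 1: --------
--------
--------
---<*---
--------
--------
--------
step 2: --------
--------
---^----
---**---
--------
--------
--------
step 3: --------
--------
---*>---
---**---
--------
--------
--------
step 4: --------
--------
---**---
---*v---
--------
--------
--------
step 5: --------
--------
---**---
---*->--
--------
--------
--------
step 6: --------
--------
---**---
---*-*--
-----v--
--------
--------
step 7: --------
--------
---**---
---*-*--
----<*--
--------
--------
step 8: --------
--------
---**---
---*^*--
----**--
--------
--------
step 9: --------
--------
---**---
---**>--
----**--
--------
--------
step 10: --------
--------
---**^--
---**---
----**--
--------
--------
step 11: --------
--------
---***>-
---**---
----**--
--------
--------
step 12: --------
--------
---****-
---**-v-
----**--
--------
--------
step 13: --------
--------
---****-
---**<*-
----**--
--------
--------
step 14: --------
--------
---**^*-
---****-
----**--
--------
--------
step 15: --------
--------
---*<-*-
---****-
----**--
--------
--------
step 16: --------
--------
---*--*-
---*v**-
----**--
--------
--------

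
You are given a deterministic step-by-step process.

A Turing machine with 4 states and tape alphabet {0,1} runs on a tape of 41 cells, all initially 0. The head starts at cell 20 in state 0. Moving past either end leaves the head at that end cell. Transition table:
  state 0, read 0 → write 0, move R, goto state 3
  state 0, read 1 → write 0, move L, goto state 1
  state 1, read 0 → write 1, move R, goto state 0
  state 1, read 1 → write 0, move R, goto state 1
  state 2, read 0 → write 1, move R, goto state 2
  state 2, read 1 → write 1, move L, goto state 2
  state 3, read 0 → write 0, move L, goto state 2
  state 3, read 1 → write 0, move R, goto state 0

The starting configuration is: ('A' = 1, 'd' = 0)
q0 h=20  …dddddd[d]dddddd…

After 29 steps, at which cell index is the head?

34

k=0  q0 h=20  …dddddd[d]dddddd…
k=1  q3 h=21  …dddddd[d]dddddd…
k=2  q2 h=20  …dddddd[d]dddddd…
k=3  q2 h=21  …dddddA[d]dddddd…
k=4  q2 h=22  …ddddAA[d]dddddd…
k=5  q2 h=23  …dddAAA[d]dddddd…
k=6  q2 h=24  …ddAAAA[d]dddddd…
k=7  q2 h=25  …dAAAAA[d]dddddd…
k=8  q2 h=26  …AAAAAA[d]dddddd…
k=9  q2 h=27  …AAAAAA[d]dddddd…
k=10  q2 h=28  …AAAAAA[d]dddddd…
k=11  q2 h=29  …AAAAAA[d]dddddd…
k=12  q2 h=30  …AAAAAA[d]dddddd…
k=13  q2 h=31  …AAAAAA[d]dddddd…
k=14  q2 h=32  …AAAAAA[d]dddddd…
k=15  q2 h=33  …AAAAAA[d]dddddd…
k=16  q2 h=34  …AAAAAA[d]dddddd|
k=17  q2 h=35  …AAAAAA[d]ddddd|
k=18  q2 h=36  …AAAAAA[d]dddd|
k=19  q2 h=37  …AAAAAA[d]ddd|
k=20  q2 h=38  …AAAAAA[d]dd|
k=21  q2 h=39  …AAAAAA[d]d|
k=22  q2 h=40  …AAAAAA[d]|
k=23  q2 h=40  …AAAAAA[A]|
k=24  q2 h=39  …AAAAAA[A]A|
k=25  q2 h=38  …AAAAAA[A]AA|
k=26  q2 h=37  …AAAAAA[A]AAA|
k=27  q2 h=36  …AAAAAA[A]AAAA|
k=28  q2 h=35  …AAAAAA[A]AAAAA|
k=29  q2 h=34  …AAAAAA[A]AAAAAA|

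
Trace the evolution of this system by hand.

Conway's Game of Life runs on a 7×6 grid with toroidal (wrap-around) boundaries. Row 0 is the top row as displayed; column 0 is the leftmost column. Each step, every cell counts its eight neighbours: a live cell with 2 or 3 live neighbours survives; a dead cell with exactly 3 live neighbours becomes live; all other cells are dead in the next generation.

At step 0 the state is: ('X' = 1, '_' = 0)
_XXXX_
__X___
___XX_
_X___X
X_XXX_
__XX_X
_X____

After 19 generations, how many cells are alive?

4

gen 0: _XXXX_
__X___
___XX_
_X___X
X_XXX_
__XX_X
_X____
gen 1: _X_X__
_X____
__XXX_
XX___X
X_____
X____X
XX____
gen 2: _X____
_X__X_
__XXXX
XXXXXX
______
_____X
_XX__X
gen 3: _X____
XX__XX
______
XX____
_XXX__
X_____
_XX___
gen 4: _____X
XX___X
______
XX____
__X___
X__X__
XXX___
gen 5: __X__X
X____X
_____X
_X____
X_X___
X__X__
XXX__X
gen 6: __X_X_
X___XX
_____X
XX____
X_X___
___X__
__XXXX
gen 7: XXX___
X__XX_
_X__X_
XX___X
X_X___
_X___X
__X__X
gen 8: X_X_X_
X__XX_
_XXXX_
__X__X
__X___
_XX__X
__X__X
gen 9: X_X_X_
X_____
XX____
____X_
X_XX__
XXXX__
__X_XX
gen 10: X___X_
X_____
XX___X
X_XX_X
X___XX
X_____
____X_
gen 11: ______
______
__X_X_
__XX__
___XX_
X___X_
______
gen 12: ______
______
__X___
__X___
__X_XX
___XXX
______
gen 13: ______
______
______
_XX___
__X__X
___X_X
____X_
gen 14: ______
______
______
_XX___
XXXXX_
___X_X
____X_
gen 15: ______
______
______
X_____
X___XX
XX___X
____X_
gen 16: ______
______
______
X_____
____X_
_X____
X____X
gen 17: ______
______
______
______
______
X____X
X_____
gen 18: ______
______
______
______
______
X____X
X____X
gen 19: ______
______
______
______
______
X____X
X____X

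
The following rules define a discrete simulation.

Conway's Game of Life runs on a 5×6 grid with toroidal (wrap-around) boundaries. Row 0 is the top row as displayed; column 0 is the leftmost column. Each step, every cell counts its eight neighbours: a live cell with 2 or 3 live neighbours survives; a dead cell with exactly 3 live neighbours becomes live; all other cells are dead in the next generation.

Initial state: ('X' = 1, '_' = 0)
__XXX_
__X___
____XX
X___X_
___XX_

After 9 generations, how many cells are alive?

9

0) __XXX_
__X___
____XX
X___X_
___XX_
1) __X_X_
__X__X
___XXX
______
__X___
2) _XX___
__X__X
___XXX
___XX_
___X__
3) _XXX__
XXX__X
__X__X
__X__X
___XX_
4) _____X
____XX
__XXXX
__X__X
_X__X_
5) X____X
X_____
X_X___
XXX__X
X___XX
6) _X__X_
X_____
__X___
__XXX_
____X_
7) _____X
_X____
_XX___
__X_X_
__X_XX
8) X___XX
XXX___
_XXX__
__X_XX
____XX
9) ___XX_
____X_
____XX
XXX__X
______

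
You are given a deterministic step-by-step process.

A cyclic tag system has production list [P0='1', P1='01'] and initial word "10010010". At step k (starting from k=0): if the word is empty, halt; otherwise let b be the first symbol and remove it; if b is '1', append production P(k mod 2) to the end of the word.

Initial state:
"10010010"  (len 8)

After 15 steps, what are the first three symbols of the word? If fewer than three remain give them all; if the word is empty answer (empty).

110

gen 0: "10010010"  (len 8)
gen 1: "00100101"  (len 8)
gen 2: "0100101"  (len 7)
gen 3: "100101"  (len 6)
gen 4: "0010101"  (len 7)
gen 5: "010101"  (len 6)
gen 6: "10101"  (len 5)
gen 7: "01011"  (len 5)
gen 8: "1011"  (len 4)
gen 9: "0111"  (len 4)
gen 10: "111"  (len 3)
gen 11: "111"  (len 3)
gen 12: "1101"  (len 4)
gen 13: "1011"  (len 4)
gen 14: "01101"  (len 5)
gen 15: "1101"  (len 4)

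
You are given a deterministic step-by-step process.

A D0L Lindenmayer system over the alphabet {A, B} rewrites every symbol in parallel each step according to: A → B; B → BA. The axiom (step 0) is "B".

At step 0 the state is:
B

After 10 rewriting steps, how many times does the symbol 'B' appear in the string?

89

gen 0: B
gen 1: BA
gen 2: BAB
gen 3: BABBA
gen 4: BABBABAB
gen 5: BABBABABBABBA
gen 6: BABBABABBABBABABBABAB
gen 7: BABBABABBABBABABBABABBABBABABBABBA
gen 8: BABBABABBABBABABBABABBABBABABBABBABABBABABBABBABABBABAB
gen 9: BABBABABBABBABABBABABBABBABABBABBABABBABABBABBABABBABABBABBABABBABBABABBABABBABBABABBABBA
gen 10: BABBABABBABBABABBABABBABBABABBABBABABBABABBABBABABBABABBAB…BBABABBABABBABBABABBABABBABBABABBABBABABBABABBABBABABBABAB  (len 144)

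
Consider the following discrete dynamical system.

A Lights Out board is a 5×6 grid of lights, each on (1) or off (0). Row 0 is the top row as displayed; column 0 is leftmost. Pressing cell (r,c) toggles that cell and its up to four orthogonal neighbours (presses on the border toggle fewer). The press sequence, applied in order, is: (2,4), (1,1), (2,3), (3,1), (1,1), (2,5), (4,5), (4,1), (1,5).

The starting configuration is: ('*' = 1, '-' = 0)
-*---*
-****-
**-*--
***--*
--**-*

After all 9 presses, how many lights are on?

16

step 0: -*---*
-****-
**-*--
***--*
--**-*
step 1: -*---*
-***--
**--**
***-**
--**-*
step 2: -----*
*--*--
*---**
***-**
--**-*
step 3: -----*
*-----
*-**-*
******
--**-*
step 4: -----*
*-----
****-*
---***
-***-*
step 5: -*---*
-**---
*-**-*
---***
-***-*
step 6: -*---*
-**--*
*-***-
---**-
-***-*
step 7: -*---*
-**--*
*-***-
---***
-****-
step 8: -*---*
-**--*
*-***-
-*-***
*--**-
step 9: -*----
-**-*-
*-****
-*-***
*--**-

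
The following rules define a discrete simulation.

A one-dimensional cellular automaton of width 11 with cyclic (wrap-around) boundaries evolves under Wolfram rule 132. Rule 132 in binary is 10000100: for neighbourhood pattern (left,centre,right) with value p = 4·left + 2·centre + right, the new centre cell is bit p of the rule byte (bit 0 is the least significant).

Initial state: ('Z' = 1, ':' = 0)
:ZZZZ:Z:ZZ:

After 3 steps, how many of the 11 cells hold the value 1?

1

k=0  :ZZZZ:Z:ZZ:
k=1  ::ZZ::Z::::
k=2  ::::::Z::::
k=3  ::::::Z::::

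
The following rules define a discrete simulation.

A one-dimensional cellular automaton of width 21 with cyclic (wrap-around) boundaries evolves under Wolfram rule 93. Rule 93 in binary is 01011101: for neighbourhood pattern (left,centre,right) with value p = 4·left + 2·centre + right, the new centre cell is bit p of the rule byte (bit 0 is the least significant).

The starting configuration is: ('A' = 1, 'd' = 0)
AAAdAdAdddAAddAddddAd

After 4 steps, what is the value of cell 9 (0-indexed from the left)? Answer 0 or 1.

0

0) AAAdAdAdddAAddAddddAd
1) AdAdAdAAAdAAAdAAAAdAd
2) AdAdAdAdAdAdAdAddAdAd
3) AdAdAdAdAdAdAdAAdAdAd
4) AdAdAdAdAdAdAdAAdAdAd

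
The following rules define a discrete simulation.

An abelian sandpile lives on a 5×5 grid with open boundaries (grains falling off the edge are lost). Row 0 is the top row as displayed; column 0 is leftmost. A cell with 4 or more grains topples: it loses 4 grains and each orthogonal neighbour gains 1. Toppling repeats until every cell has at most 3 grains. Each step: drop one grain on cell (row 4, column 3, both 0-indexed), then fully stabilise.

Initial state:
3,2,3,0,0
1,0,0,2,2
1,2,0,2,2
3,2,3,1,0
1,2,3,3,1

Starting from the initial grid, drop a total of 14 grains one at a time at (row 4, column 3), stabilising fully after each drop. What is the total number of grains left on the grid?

0) 3,2,3,0,0
1,0,0,2,2
1,2,0,2,2
3,2,3,1,0
1,2,3,3,1
1) 3,2,3,0,0
1,0,0,2,2
1,2,1,2,2
3,3,0,3,0
1,3,1,1,2
2) 3,2,3,0,0
1,0,0,2,2
1,2,1,2,2
3,3,0,3,0
1,3,1,2,2
3) 3,2,3,0,0
1,0,0,2,2
1,2,1,2,2
3,3,0,3,0
1,3,1,3,2
4) 3,2,3,0,0
1,0,0,2,2
1,2,1,3,2
3,3,1,0,1
1,3,2,1,3
5) 3,2,3,0,0
1,0,0,2,2
1,2,1,3,2
3,3,1,0,1
1,3,2,2,3
6) 3,2,3,0,0
1,0,0,2,2
1,2,1,3,2
3,3,1,0,1
1,3,2,3,3
7) 3,2,3,0,0
1,0,0,2,2
1,2,1,3,2
3,3,1,1,2
1,3,3,1,0
8) 3,2,3,0,0
1,0,0,2,2
1,2,1,3,2
3,3,1,1,2
1,3,3,2,0
9) 3,2,3,0,0
1,0,0,2,2
1,2,1,3,2
3,3,1,1,2
1,3,3,3,0
10) 3,2,3,0,0
1,0,0,2,2
2,3,1,3,2
0,1,3,2,2
3,1,1,1,1
11) 3,2,3,0,0
1,0,0,2,2
2,3,1,3,2
0,1,3,2,2
3,1,1,2,1
12) 3,2,3,0,0
1,0,0,2,2
2,3,1,3,2
0,1,3,2,2
3,1,1,3,1
13) 3,2,3,0,0
1,0,0,2,2
2,3,1,3,2
0,1,3,3,2
3,1,2,0,2
14) 3,2,3,0,0
1,0,0,2,2
2,3,1,3,2
0,1,3,3,2
3,1,2,1,2

42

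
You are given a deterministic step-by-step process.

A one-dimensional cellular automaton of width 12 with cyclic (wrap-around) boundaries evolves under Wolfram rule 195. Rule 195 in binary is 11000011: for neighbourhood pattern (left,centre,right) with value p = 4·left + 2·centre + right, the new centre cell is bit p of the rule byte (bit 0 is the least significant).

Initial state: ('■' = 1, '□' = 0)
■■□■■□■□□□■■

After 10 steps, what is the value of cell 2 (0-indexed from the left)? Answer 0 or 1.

gen 0: ■■□■■□■□□□■■
gen 1: ■■□□■□□□■■□■
gen 2: ■■□■□□■■□■□□
gen 3: □■□□□■□■□□□■
gen 4: □□□■■□□□□■■□
gen 5: ■■■□■□■■■□■□
gen 6: □■■□□□□■■□□□
gen 7: ■□■□■■■□■□■■
gen 8: ■□□□□■■□□□□■
gen 9: ■□■■■□■□■■■□
gen 10: □□□■■□□□□■■□

0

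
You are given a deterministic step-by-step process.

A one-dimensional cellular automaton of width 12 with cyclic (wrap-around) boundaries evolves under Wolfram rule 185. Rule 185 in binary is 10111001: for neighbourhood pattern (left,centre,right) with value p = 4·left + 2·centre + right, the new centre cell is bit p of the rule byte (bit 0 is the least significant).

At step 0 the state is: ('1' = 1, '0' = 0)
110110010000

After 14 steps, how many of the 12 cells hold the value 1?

7

step 0: 110110010000
step 1: 101101001110
step 2: 011010101101
step 3: 110101011010
step 4: 101010110101
step 5: 010101101011
step 6: 101011010110
step 7: 010110101101
step 8: 101101011010
step 9: 011010110101
step 10: 110101101010
step 11: 101011010101
step 12: 010110101011
step 13: 101101010110
step 14: 011010101101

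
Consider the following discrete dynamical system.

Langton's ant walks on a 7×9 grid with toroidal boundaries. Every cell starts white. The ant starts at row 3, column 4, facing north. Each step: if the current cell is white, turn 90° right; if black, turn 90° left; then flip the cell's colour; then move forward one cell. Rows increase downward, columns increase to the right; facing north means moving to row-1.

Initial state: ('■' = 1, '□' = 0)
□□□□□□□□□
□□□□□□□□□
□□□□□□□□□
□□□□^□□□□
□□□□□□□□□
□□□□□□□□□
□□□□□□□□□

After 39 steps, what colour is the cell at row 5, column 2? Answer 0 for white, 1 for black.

0

step 0: □□□□□□□□□
□□□□□□□□□
□□□□□□□□□
□□□□^□□□□
□□□□□□□□□
□□□□□□□□□
□□□□□□□□□
step 1: □□□□□□□□□
□□□□□□□□□
□□□□□□□□□
□□□□■>□□□
□□□□□□□□□
□□□□□□□□□
□□□□□□□□□
step 2: □□□□□□□□□
□□□□□□□□□
□□□□□□□□□
□□□□■■□□□
□□□□□v□□□
□□□□□□□□□
□□□□□□□□□
step 3: □□□□□□□□□
□□□□□□□□□
□□□□□□□□□
□□□□■■□□□
□□□□<■□□□
□□□□□□□□□
□□□□□□□□□
step 4: □□□□□□□□□
□□□□□□□□□
□□□□□□□□□
□□□□^■□□□
□□□□■■□□□
□□□□□□□□□
□□□□□□□□□
step 5: □□□□□□□□□
□□□□□□□□□
□□□□□□□□□
□□□<□■□□□
□□□□■■□□□
□□□□□□□□□
□□□□□□□□□
step 6: □□□□□□□□□
□□□□□□□□□
□□□^□□□□□
□□□■□■□□□
□□□□■■□□□
□□□□□□□□□
□□□□□□□□□
step 7: □□□□□□□□□
□□□□□□□□□
□□□■>□□□□
□□□■□■□□□
□□□□■■□□□
□□□□□□□□□
□□□□□□□□□
step 8: □□□□□□□□□
□□□□□□□□□
□□□■■□□□□
□□□■v■□□□
□□□□■■□□□
□□□□□□□□□
□□□□□□□□□
step 9: □□□□□□□□□
□□□□□□□□□
□□□■■□□□□
□□□<■■□□□
□□□□■■□□□
□□□□□□□□□
□□□□□□□□□
step 10: □□□□□□□□□
□□□□□□□□□
□□□■■□□□□
□□□□■■□□□
□□□v■■□□□
□□□□□□□□□
□□□□□□□□□
step 11: □□□□□□□□□
□□□□□□□□□
□□□■■□□□□
□□□□■■□□□
□□<■■■□□□
□□□□□□□□□
□□□□□□□□□
step 12: □□□□□□□□□
□□□□□□□□□
□□□■■□□□□
□□^□■■□□□
□□■■■■□□□
□□□□□□□□□
□□□□□□□□□
step 13: □□□□□□□□□
□□□□□□□□□
□□□■■□□□□
□□■>■■□□□
□□■■■■□□□
□□□□□□□□□
□□□□□□□□□
step 14: □□□□□□□□□
□□□□□□□□□
□□□■■□□□□
□□■■■■□□□
□□■v■■□□□
□□□□□□□□□
□□□□□□□□□
step 15: □□□□□□□□□
□□□□□□□□□
□□□■■□□□□
□□■■■■□□□
□□■□>■□□□
□□□□□□□□□
□□□□□□□□□
step 16: □□□□□□□□□
□□□□□□□□□
□□□■■□□□□
□□■■^■□□□
□□■□□■□□□
□□□□□□□□□
□□□□□□□□□
step 17: □□□□□□□□□
□□□□□□□□□
□□□■■□□□□
□□■<□■□□□
□□■□□■□□□
□□□□□□□□□
□□□□□□□□□
step 18: □□□□□□□□□
□□□□□□□□□
□□□■■□□□□
□□■□□■□□□
□□■v□■□□□
□□□□□□□□□
□□□□□□□□□
step 19: □□□□□□□□□
□□□□□□□□□
□□□■■□□□□
□□■□□■□□□
□□<■□■□□□
□□□□□□□□□
□□□□□□□□□
step 20: □□□□□□□□□
□□□□□□□□□
□□□■■□□□□
□□■□□■□□□
□□□■□■□□□
□□v□□□□□□
□□□□□□□□□
step 21: □□□□□□□□□
□□□□□□□□□
□□□■■□□□□
□□■□□■□□□
□□□■□■□□□
□<■□□□□□□
□□□□□□□□□
step 22: □□□□□□□□□
□□□□□□□□□
□□□■■□□□□
□□■□□■□□□
□^□■□■□□□
□■■□□□□□□
□□□□□□□□□
step 23: □□□□□□□□□
□□□□□□□□□
□□□■■□□□□
□□■□□■□□□
□■>■□■□□□
□■■□□□□□□
□□□□□□□□□
step 24: □□□□□□□□□
□□□□□□□□□
□□□■■□□□□
□□■□□■□□□
□■■■□■□□□
□■v□□□□□□
□□□□□□□□□
step 25: □□□□□□□□□
□□□□□□□□□
□□□■■□□□□
□□■□□■□□□
□■■■□■□□□
□■□>□□□□□
□□□□□□□□□
step 26: □□□□□□□□□
□□□□□□□□□
□□□■■□□□□
□□■□□■□□□
□■■■□■□□□
□■□■□□□□□
□□□v□□□□□
step 27: □□□□□□□□□
□□□□□□□□□
□□□■■□□□□
□□■□□■□□□
□■■■□■□□□
□■□■□□□□□
□□<■□□□□□
step 28: □□□□□□□□□
□□□□□□□□□
□□□■■□□□□
□□■□□■□□□
□■■■□■□□□
□■^■□□□□□
□□■■□□□□□
step 29: □□□□□□□□□
□□□□□□□□□
□□□■■□□□□
□□■□□■□□□
□■■■□■□□□
□■■>□□□□□
□□■■□□□□□
step 30: □□□□□□□□□
□□□□□□□□□
□□□■■□□□□
□□■□□■□□□
□■■^□■□□□
□■■□□□□□□
□□■■□□□□□
step 31: □□□□□□□□□
□□□□□□□□□
□□□■■□□□□
□□■□□■□□□
□■<□□■□□□
□■■□□□□□□
□□■■□□□□□
step 32: □□□□□□□□□
□□□□□□□□□
□□□■■□□□□
□□■□□■□□□
□■□□□■□□□
□■v□□□□□□
□□■■□□□□□
step 33: □□□□□□□□□
□□□□□□□□□
□□□■■□□□□
□□■□□■□□□
□■□□□■□□□
□■□>□□□□□
□□■■□□□□□
step 34: □□□□□□□□□
□□□□□□□□□
□□□■■□□□□
□□■□□■□□□
□■□□□■□□□
□■□■□□□□□
□□■v□□□□□
step 35: □□□□□□□□□
□□□□□□□□□
□□□■■□□□□
□□■□□■□□□
□■□□□■□□□
□■□■□□□□□
□□■□>□□□□
step 36: □□□□v□□□□
□□□□□□□□□
□□□■■□□□□
□□■□□■□□□
□■□□□■□□□
□■□■□□□□□
□□■□■□□□□
step 37: □□□<■□□□□
□□□□□□□□□
□□□■■□□□□
□□■□□■□□□
□■□□□■□□□
□■□■□□□□□
□□■□■□□□□
step 38: □□□■■□□□□
□□□□□□□□□
□□□■■□□□□
□□■□□■□□□
□■□□□■□□□
□■□■□□□□□
□□■^■□□□□
step 39: □□□■■□□□□
□□□□□□□□□
□□□■■□□□□
□□■□□■□□□
□■□□□■□□□
□■□■□□□□□
□□■■>□□□□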